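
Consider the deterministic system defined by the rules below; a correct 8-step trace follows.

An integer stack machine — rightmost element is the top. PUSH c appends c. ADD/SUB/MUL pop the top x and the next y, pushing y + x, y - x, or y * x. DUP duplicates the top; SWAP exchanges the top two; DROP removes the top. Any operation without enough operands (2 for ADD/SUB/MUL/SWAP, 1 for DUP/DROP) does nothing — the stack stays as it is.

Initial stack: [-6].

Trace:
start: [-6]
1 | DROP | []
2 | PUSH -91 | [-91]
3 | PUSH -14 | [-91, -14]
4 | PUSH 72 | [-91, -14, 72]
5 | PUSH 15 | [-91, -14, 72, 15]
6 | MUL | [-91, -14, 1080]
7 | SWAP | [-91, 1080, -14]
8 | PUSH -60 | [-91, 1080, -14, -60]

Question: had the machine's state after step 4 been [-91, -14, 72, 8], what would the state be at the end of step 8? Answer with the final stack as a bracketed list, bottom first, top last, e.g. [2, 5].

[-91, -14, 120, 72, -60]

state after step 4 := [-91, -14, 72, 8]
5 | PUSH 15 | [-91, -14, 72, 8, 15]
6 | MUL | [-91, -14, 72, 120]
7 | SWAP | [-91, -14, 120, 72]
8 | PUSH -60 | [-91, -14, 120, 72, -60]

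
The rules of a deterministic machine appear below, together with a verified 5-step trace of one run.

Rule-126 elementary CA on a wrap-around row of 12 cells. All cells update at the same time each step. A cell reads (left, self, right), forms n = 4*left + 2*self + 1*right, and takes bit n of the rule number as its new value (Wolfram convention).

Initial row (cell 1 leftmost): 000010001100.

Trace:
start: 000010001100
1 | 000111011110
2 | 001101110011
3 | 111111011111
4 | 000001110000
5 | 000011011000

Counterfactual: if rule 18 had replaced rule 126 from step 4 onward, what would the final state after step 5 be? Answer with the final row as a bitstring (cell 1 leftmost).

000000000000

(re-executing steps 4..5 under rule 18; state before step 4: 111111011111)
4 | 000000000000
5 | 000000000000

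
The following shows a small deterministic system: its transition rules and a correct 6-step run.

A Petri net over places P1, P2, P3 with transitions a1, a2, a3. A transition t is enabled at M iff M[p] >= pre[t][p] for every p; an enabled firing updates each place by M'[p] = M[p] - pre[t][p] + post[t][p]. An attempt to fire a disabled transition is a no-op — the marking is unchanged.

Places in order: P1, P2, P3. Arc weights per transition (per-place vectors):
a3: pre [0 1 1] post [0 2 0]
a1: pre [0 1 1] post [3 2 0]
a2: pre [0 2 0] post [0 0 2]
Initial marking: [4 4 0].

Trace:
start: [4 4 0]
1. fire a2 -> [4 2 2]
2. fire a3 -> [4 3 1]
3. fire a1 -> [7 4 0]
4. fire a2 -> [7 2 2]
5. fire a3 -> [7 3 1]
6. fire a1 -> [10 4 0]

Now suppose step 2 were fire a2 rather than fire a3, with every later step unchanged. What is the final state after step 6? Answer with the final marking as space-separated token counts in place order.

(re-executing from step 2 with the substitution; state before step 2: [4 2 2])
2. fire a2 -> [4 0 4]
3. fire a1 -> [4 0 4]
4. fire a2 -> [4 0 4]
5. fire a3 -> [4 0 4]
6. fire a1 -> [4 0 4]

4 0 4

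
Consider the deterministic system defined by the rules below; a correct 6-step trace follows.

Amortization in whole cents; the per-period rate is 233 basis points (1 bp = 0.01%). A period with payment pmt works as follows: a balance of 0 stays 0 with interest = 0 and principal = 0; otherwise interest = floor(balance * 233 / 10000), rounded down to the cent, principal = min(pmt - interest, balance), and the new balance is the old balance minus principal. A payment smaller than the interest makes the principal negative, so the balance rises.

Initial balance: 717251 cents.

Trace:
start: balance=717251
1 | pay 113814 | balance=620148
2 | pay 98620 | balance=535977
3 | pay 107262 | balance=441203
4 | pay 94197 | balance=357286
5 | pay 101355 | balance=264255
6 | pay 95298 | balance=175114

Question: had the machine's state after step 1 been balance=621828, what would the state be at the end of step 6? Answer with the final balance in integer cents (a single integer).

176999

state after step 1 := balance=621828
2 | pay 98620 | balance=537696
3 | pay 107262 | balance=442962
4 | pay 94197 | balance=359086
5 | pay 101355 | balance=266097
6 | pay 95298 | balance=176999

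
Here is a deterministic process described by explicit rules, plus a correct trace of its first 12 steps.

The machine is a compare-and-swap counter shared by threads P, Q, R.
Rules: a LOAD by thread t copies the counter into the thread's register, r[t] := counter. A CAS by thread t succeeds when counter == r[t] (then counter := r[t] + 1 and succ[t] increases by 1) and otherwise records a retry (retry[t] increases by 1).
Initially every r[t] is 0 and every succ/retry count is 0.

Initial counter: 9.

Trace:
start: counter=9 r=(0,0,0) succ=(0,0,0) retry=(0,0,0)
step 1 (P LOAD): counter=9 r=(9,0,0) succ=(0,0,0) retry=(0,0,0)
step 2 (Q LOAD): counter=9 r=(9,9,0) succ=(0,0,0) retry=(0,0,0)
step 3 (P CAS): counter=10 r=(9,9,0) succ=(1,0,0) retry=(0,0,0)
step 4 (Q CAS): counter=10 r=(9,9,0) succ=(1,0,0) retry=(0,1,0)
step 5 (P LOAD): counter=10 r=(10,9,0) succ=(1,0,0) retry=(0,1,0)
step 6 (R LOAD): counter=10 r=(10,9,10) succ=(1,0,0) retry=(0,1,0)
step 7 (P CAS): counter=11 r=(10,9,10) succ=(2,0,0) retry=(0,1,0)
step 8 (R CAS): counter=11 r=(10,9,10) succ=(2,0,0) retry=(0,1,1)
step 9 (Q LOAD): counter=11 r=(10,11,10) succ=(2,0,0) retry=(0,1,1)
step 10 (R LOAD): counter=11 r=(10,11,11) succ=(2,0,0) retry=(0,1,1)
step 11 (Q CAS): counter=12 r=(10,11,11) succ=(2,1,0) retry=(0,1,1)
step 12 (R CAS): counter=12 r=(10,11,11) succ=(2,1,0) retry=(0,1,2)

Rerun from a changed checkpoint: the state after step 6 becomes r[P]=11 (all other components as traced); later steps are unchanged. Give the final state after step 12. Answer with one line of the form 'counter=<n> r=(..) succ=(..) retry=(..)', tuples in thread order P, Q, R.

counter=12 r=(11,11,11) succ=(1,1,1) retry=(1,1,1)

state after step 6 := counter=10 r=(11,9,10) succ=(1,0,0) retry=(0,1,0)
step 7 (P CAS): counter=10 r=(11,9,10) succ=(1,0,0) retry=(1,1,0)
step 8 (R CAS): counter=11 r=(11,9,10) succ=(1,0,1) retry=(1,1,0)
step 9 (Q LOAD): counter=11 r=(11,11,10) succ=(1,0,1) retry=(1,1,0)
step 10 (R LOAD): counter=11 r=(11,11,11) succ=(1,0,1) retry=(1,1,0)
step 11 (Q CAS): counter=12 r=(11,11,11) succ=(1,1,1) retry=(1,1,0)
step 12 (R CAS): counter=12 r=(11,11,11) succ=(1,1,1) retry=(1,1,1)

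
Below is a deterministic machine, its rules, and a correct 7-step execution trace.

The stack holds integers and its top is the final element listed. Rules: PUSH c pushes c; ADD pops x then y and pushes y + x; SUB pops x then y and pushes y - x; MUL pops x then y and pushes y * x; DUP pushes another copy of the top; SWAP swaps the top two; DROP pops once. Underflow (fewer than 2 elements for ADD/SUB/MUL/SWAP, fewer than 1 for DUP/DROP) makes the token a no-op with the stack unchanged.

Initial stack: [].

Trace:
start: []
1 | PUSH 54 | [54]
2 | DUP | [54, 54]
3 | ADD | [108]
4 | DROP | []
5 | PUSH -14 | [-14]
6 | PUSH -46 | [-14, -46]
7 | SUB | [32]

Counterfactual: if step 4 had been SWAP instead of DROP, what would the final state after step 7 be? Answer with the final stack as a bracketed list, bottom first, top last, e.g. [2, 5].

(re-executing from step 4 with the substitution; state before step 4: [108])
4 | SWAP | [108]
5 | PUSH -14 | [108, -14]
6 | PUSH -46 | [108, -14, -46]
7 | SUB | [108, 32]

[108, 32]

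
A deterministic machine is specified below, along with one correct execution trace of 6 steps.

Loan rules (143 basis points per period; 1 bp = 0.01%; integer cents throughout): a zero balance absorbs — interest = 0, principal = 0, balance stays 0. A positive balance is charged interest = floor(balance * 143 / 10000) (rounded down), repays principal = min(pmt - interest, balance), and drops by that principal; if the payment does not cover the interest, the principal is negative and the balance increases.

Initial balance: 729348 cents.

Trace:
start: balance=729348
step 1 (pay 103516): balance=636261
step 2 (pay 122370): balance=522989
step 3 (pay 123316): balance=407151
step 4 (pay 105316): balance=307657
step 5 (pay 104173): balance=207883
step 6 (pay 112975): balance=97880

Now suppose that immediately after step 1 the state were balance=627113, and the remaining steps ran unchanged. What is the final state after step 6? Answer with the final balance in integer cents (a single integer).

88059

state after step 1 := balance=627113
step 2 (pay 122370): balance=513710
step 3 (pay 123316): balance=397740
step 4 (pay 105316): balance=298111
step 5 (pay 104173): balance=198200
step 6 (pay 112975): balance=88059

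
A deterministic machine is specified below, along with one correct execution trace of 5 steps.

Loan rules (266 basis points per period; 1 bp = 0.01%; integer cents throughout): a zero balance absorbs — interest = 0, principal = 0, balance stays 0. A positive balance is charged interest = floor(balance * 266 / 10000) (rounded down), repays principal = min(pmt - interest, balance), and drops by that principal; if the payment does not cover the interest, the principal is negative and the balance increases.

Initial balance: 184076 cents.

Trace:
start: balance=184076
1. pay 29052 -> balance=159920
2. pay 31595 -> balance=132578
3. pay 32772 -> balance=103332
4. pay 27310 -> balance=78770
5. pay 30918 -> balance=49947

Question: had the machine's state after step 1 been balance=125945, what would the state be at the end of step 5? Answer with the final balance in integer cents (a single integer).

12211

state after step 1 := balance=125945
2. pay 31595 -> balance=97700
3. pay 32772 -> balance=67526
4. pay 27310 -> balance=42012
5. pay 30918 -> balance=12211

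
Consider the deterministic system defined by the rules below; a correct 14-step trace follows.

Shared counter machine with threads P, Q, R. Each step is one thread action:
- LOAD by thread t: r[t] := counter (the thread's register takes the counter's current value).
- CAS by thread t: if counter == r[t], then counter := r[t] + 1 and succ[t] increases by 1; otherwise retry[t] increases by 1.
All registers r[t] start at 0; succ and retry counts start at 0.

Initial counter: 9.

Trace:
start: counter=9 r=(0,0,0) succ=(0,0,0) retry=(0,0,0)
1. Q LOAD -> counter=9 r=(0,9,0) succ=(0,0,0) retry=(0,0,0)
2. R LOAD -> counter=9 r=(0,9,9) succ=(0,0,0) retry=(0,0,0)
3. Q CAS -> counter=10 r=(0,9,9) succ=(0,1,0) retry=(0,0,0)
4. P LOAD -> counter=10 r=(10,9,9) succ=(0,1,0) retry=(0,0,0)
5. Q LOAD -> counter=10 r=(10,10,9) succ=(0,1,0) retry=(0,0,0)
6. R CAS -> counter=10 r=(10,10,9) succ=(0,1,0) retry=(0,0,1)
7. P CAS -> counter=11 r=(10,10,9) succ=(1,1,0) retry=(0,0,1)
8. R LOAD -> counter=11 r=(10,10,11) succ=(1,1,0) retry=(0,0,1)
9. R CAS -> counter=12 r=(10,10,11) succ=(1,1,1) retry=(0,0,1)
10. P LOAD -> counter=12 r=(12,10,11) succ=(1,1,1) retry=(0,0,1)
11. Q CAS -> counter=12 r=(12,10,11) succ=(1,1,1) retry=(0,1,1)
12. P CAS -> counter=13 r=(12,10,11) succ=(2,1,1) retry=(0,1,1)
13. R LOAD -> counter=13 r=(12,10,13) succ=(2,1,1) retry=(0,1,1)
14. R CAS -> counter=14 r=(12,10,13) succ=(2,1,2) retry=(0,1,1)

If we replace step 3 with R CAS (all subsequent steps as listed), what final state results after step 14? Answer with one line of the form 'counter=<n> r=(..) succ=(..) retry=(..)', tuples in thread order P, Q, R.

(re-executing from step 3 with the substitution; state before step 3: counter=9 r=(0,9,9) succ=(0,0,0) retry=(0,0,0))
3. R CAS -> counter=10 r=(0,9,9) succ=(0,0,1) retry=(0,0,0)
4. P LOAD -> counter=10 r=(10,9,9) succ=(0,0,1) retry=(0,0,0)
5. Q LOAD -> counter=10 r=(10,10,9) succ=(0,0,1) retry=(0,0,0)
6. R CAS -> counter=10 r=(10,10,9) succ=(0,0,1) retry=(0,0,1)
7. P CAS -> counter=11 r=(10,10,9) succ=(1,0,1) retry=(0,0,1)
8. R LOAD -> counter=11 r=(10,10,11) succ=(1,0,1) retry=(0,0,1)
9. R CAS -> counter=12 r=(10,10,11) succ=(1,0,2) retry=(0,0,1)
10. P LOAD -> counter=12 r=(12,10,11) succ=(1,0,2) retry=(0,0,1)
11. Q CAS -> counter=12 r=(12,10,11) succ=(1,0,2) retry=(0,1,1)
12. P CAS -> counter=13 r=(12,10,11) succ=(2,0,2) retry=(0,1,1)
13. R LOAD -> counter=13 r=(12,10,13) succ=(2,0,2) retry=(0,1,1)
14. R CAS -> counter=14 r=(12,10,13) succ=(2,0,3) retry=(0,1,1)

counter=14 r=(12,10,13) succ=(2,0,3) retry=(0,1,1)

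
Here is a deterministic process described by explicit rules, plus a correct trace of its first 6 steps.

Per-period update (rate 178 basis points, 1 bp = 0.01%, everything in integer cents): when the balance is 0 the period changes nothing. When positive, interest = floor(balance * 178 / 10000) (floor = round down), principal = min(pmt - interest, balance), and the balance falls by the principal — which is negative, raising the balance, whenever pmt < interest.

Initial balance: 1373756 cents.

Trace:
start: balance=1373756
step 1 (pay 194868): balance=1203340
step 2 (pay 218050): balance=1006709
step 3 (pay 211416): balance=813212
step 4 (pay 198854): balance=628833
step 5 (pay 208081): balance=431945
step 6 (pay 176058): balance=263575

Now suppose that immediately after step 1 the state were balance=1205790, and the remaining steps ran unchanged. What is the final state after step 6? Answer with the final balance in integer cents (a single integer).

266251

state after step 1 := balance=1205790
step 2 (pay 218050): balance=1009203
step 3 (pay 211416): balance=815750
step 4 (pay 198854): balance=631416
step 5 (pay 208081): balance=434574
step 6 (pay 176058): balance=266251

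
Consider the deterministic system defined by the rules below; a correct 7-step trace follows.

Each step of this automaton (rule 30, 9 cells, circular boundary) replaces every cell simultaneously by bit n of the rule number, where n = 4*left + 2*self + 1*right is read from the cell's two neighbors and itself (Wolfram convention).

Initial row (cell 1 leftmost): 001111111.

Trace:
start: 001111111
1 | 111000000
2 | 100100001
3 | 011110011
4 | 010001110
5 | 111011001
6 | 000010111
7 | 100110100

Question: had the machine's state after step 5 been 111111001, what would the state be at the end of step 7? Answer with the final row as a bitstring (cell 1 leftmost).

state after step 5 := 111111001
6 | 000000111
7 | 100001100

100001100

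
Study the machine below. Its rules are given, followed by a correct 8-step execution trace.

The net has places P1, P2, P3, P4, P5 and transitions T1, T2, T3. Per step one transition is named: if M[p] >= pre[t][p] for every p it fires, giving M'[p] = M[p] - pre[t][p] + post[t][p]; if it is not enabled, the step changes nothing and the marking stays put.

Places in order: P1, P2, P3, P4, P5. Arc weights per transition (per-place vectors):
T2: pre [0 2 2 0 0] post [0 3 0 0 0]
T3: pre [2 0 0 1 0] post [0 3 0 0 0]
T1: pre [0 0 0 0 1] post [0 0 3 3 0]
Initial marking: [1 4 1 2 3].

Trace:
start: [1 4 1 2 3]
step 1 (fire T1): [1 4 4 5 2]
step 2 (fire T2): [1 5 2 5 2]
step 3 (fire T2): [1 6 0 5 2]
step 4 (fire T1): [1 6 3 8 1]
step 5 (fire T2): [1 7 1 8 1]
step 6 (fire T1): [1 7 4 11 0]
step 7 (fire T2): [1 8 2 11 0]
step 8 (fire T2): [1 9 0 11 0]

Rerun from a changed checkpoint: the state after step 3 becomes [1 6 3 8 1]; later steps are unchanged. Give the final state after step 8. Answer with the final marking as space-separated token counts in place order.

1 9 0 11 0

state after step 3 := [1 6 3 8 1]
step 4 (fire T1): [1 6 6 11 0]
step 5 (fire T2): [1 7 4 11 0]
step 6 (fire T1): [1 7 4 11 0]
step 7 (fire T2): [1 8 2 11 0]
step 8 (fire T2): [1 9 0 11 0]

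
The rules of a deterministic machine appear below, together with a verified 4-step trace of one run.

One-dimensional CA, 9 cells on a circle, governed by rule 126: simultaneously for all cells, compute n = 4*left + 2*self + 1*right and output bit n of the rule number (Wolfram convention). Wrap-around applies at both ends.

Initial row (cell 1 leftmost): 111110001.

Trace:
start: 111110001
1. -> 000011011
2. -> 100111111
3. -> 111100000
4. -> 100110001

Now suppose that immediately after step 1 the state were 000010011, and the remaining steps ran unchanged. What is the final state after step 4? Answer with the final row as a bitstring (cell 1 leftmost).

100110001

state after step 1 := 000010011
2. -> 100111111
3. -> 111100000
4. -> 100110001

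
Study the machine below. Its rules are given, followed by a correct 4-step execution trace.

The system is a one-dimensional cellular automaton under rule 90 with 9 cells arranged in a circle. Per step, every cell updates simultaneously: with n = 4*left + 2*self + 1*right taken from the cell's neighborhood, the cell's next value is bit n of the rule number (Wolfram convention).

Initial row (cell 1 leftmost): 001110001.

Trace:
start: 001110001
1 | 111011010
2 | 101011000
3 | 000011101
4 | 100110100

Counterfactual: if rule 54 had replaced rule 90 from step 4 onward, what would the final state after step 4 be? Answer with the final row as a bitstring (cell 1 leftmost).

100100011

(re-executing step 4 under rule 54; state before step 4: 000011101)
4 | 100100011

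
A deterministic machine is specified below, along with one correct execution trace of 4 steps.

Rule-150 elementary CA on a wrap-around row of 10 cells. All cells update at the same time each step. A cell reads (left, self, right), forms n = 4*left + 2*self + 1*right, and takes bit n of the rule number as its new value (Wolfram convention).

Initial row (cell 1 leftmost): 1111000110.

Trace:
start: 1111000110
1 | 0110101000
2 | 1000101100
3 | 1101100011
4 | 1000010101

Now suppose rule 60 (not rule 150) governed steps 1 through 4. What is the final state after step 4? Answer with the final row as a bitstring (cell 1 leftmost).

1001111010

(re-executing steps 1..4 under rule 60; state before step 1: 1111000110)
1 | 1000100101
2 | 0100110111
3 | 1110101100
4 | 1001111010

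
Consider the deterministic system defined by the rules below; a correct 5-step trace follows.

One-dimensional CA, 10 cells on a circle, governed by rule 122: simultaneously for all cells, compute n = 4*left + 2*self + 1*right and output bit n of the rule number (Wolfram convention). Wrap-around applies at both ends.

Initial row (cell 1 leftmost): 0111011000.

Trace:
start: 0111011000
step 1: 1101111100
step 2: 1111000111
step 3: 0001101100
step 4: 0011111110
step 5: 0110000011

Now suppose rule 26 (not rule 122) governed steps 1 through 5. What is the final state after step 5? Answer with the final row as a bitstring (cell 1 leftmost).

(re-executing steps 1..5 under rule 26; state before step 1: 0111011000)
step 1: 1100010100
step 2: 1010100011
step 3: 0000010110
step 4: 0000100101
step 5: 1001011000

1001011000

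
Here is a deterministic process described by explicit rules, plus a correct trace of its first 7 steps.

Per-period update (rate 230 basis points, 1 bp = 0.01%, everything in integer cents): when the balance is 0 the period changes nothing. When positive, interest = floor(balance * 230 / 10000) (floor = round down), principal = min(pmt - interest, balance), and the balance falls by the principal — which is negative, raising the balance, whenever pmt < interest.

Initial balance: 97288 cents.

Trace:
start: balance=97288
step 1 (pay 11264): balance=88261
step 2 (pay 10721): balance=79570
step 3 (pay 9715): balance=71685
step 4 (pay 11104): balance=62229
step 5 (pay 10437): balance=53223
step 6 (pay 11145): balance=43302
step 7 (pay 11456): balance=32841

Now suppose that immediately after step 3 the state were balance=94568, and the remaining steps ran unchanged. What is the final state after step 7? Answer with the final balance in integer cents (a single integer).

state after step 3 := balance=94568
step 4 (pay 11104): balance=85639
step 5 (pay 10437): balance=77171
step 6 (pay 11145): balance=67800
step 7 (pay 11456): balance=57903

57903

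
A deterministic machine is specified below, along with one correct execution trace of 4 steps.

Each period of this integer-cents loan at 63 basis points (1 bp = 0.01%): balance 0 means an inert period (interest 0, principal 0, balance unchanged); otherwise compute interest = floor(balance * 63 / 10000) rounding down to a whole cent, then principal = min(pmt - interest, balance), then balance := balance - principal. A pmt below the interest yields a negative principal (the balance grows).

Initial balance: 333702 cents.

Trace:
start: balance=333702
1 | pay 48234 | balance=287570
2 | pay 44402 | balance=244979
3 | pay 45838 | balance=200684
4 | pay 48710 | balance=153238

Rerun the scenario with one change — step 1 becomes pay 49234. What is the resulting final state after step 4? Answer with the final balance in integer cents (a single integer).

(re-executing from step 1 with the substitution; state before step 1: balance=333702)
1 | pay 49234 | balance=286570
2 | pay 44402 | balance=243973
3 | pay 45838 | balance=199672
4 | pay 48710 | balance=152219

152219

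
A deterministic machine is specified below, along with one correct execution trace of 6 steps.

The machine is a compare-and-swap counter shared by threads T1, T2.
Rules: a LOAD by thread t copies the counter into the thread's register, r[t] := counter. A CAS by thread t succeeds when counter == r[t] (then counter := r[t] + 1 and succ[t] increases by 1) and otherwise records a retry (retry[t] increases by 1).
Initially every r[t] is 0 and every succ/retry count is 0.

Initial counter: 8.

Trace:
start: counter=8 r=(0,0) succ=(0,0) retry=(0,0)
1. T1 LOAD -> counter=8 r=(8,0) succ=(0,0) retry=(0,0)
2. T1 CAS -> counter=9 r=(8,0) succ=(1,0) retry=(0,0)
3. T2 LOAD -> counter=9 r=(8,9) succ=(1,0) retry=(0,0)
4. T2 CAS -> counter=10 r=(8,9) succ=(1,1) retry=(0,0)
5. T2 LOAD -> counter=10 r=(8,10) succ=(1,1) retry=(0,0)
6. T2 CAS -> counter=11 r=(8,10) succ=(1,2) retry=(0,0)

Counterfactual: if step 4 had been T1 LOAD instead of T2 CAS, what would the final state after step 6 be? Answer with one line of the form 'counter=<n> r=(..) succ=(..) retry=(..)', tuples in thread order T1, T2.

(re-executing from step 4 with the substitution; state before step 4: counter=9 r=(8,9) succ=(1,0) retry=(0,0))
4. T1 LOAD -> counter=9 r=(9,9) succ=(1,0) retry=(0,0)
5. T2 LOAD -> counter=9 r=(9,9) succ=(1,0) retry=(0,0)
6. T2 CAS -> counter=10 r=(9,9) succ=(1,1) retry=(0,0)

counter=10 r=(9,9) succ=(1,1) retry=(0,0)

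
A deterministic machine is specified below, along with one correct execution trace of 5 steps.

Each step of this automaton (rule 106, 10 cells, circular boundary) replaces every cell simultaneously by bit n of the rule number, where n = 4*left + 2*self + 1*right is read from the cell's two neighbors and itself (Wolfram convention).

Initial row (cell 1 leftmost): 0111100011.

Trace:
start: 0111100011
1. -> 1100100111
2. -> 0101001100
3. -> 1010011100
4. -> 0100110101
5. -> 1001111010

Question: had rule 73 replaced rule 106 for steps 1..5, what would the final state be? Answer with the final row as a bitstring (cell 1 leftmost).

0001100011

(re-executing steps 1..5 under rule 73; state before step 1: 0111100011)
1. -> 0100101011
2. -> 0000000011
3. -> 0111111011
4. -> 0100001011
5. -> 0001100011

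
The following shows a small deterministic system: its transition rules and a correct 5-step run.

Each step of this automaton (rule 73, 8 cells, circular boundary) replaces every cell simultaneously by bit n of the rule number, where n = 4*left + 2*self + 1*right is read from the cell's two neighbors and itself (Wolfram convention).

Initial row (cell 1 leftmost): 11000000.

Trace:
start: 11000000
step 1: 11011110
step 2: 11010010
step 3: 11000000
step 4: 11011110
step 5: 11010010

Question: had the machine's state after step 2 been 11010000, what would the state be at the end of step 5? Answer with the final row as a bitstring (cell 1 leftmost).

11000110

state after step 2 := 11010000
step 3: 11000110
step 4: 11010110
step 5: 11000110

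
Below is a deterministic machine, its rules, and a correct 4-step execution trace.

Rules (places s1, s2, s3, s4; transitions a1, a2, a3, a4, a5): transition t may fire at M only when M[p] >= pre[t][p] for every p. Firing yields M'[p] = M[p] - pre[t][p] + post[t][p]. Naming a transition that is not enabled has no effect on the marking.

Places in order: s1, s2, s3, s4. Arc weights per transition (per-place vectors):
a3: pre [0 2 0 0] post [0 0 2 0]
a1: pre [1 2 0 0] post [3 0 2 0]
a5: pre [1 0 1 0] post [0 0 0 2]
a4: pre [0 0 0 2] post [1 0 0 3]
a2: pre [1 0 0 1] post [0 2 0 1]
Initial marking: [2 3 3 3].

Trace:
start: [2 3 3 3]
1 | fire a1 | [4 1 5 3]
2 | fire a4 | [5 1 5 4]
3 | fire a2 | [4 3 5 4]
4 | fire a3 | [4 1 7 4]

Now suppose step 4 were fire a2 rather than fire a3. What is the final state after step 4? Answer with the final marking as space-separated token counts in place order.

3 5 5 4

(re-executing from step 4 with the substitution; state before step 4: [4 3 5 4])
4 | fire a2 | [3 5 5 4]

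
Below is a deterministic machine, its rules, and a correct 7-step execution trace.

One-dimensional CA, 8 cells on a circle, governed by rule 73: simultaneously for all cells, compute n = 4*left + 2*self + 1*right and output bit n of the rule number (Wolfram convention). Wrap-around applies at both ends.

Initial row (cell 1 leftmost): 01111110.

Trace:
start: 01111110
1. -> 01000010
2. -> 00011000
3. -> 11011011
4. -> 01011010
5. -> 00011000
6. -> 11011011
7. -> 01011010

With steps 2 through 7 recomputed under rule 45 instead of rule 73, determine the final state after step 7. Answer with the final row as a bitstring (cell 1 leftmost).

00001001

(re-executing steps 2..7 under rule 45; state before step 2: 01000010)
2. -> 01011010
3. -> 01110110
4. -> 01001100
5. -> 01001001
6. -> 11001001
7. -> 00001001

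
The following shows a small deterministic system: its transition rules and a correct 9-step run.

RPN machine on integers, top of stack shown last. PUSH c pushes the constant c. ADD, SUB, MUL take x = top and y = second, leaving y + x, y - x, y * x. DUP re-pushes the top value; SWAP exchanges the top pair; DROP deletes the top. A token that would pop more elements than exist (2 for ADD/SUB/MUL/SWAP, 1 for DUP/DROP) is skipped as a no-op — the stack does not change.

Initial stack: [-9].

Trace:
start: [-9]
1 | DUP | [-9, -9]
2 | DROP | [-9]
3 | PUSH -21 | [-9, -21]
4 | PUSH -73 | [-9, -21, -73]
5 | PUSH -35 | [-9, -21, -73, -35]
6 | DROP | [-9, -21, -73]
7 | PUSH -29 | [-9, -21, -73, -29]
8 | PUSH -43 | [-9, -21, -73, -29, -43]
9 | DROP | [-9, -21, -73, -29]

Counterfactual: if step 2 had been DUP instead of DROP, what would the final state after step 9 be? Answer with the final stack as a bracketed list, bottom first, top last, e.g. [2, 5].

[-9, -9, -9, -21, -73, -29]

(re-executing from step 2 with the substitution; state before step 2: [-9, -9])
2 | DUP | [-9, -9, -9]
3 | PUSH -21 | [-9, -9, -9, -21]
4 | PUSH -73 | [-9, -9, -9, -21, -73]
5 | PUSH -35 | [-9, -9, -9, -21, -73, -35]
6 | DROP | [-9, -9, -9, -21, -73]
7 | PUSH -29 | [-9, -9, -9, -21, -73, -29]
8 | PUSH -43 | [-9, -9, -9, -21, -73, -29, -43]
9 | DROP | [-9, -9, -9, -21, -73, -29]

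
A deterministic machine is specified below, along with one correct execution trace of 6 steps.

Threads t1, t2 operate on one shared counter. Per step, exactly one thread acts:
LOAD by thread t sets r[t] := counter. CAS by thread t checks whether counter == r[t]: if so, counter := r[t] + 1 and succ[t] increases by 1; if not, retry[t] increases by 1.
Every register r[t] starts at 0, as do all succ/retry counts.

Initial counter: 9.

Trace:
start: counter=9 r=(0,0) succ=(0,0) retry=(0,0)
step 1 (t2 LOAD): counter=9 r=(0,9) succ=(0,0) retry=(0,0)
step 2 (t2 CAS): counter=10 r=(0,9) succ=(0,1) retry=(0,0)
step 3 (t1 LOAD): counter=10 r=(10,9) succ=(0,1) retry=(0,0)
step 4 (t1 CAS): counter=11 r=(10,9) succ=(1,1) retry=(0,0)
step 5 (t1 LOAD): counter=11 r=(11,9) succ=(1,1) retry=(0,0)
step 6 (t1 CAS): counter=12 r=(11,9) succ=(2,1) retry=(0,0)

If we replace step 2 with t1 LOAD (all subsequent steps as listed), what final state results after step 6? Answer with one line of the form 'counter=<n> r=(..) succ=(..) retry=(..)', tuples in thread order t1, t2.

(re-executing from step 2 with the substitution; state before step 2: counter=9 r=(0,9) succ=(0,0) retry=(0,0))
step 2 (t1 LOAD): counter=9 r=(9,9) succ=(0,0) retry=(0,0)
step 3 (t1 LOAD): counter=9 r=(9,9) succ=(0,0) retry=(0,0)
step 4 (t1 CAS): counter=10 r=(9,9) succ=(1,0) retry=(0,0)
step 5 (t1 LOAD): counter=10 r=(10,9) succ=(1,0) retry=(0,0)
step 6 (t1 CAS): counter=11 r=(10,9) succ=(2,0) retry=(0,0)

counter=11 r=(10,9) succ=(2,0) retry=(0,0)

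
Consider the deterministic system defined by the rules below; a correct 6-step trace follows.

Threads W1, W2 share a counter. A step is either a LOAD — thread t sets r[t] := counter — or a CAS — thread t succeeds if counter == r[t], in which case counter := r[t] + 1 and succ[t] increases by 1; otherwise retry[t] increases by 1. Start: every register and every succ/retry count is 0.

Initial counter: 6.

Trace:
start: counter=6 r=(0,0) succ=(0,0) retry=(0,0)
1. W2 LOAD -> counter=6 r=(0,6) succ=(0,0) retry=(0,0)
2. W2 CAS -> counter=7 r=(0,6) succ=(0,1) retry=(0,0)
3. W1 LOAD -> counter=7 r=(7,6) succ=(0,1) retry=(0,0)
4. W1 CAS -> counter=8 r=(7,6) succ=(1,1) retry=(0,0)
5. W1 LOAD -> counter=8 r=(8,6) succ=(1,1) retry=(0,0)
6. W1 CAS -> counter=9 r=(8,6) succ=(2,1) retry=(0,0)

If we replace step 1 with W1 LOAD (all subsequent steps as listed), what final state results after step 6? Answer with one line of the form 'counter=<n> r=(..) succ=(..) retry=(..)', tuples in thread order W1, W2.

counter=8 r=(7,0) succ=(2,0) retry=(0,1)

(re-executing from step 1 with the substitution; state before step 1: counter=6 r=(0,0) succ=(0,0) retry=(0,0))
1. W1 LOAD -> counter=6 r=(6,0) succ=(0,0) retry=(0,0)
2. W2 CAS -> counter=6 r=(6,0) succ=(0,0) retry=(0,1)
3. W1 LOAD -> counter=6 r=(6,0) succ=(0,0) retry=(0,1)
4. W1 CAS -> counter=7 r=(6,0) succ=(1,0) retry=(0,1)
5. W1 LOAD -> counter=7 r=(7,0) succ=(1,0) retry=(0,1)
6. W1 CAS -> counter=8 r=(7,0) succ=(2,0) retry=(0,1)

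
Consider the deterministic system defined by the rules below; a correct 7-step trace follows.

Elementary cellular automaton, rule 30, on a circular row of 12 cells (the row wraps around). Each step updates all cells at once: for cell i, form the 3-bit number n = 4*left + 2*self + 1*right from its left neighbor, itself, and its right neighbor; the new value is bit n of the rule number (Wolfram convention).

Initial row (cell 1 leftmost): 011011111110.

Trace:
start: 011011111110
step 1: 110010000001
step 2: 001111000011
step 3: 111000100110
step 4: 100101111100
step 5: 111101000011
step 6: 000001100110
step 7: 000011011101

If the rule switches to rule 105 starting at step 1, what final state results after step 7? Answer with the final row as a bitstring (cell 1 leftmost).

(re-executing steps 1..7 under rule 105; state before step 1: 011011111110)
step 1: 011110000010
step 2: 010010111000
step 3: 000001101011
step 4: 011101110111
step 5: 110111011101
step 6: 011101110111
step 7: 110111011101

110111011101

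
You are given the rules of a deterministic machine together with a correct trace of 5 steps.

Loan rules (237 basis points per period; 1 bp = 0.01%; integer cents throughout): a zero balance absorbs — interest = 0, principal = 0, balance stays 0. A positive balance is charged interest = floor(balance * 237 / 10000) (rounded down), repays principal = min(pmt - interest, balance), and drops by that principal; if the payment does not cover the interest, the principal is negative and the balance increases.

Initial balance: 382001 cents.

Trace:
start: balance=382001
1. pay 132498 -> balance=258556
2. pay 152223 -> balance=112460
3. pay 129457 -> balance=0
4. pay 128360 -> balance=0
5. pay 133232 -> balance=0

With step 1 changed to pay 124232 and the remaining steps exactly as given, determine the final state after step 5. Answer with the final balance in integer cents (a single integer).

(re-executing from step 1 with the substitution; state before step 1: balance=382001)
1. pay 124232 -> balance=266822
2. pay 152223 -> balance=120922
3. pay 129457 -> balance=0
4. pay 128360 -> balance=0
5. pay 133232 -> balance=0

0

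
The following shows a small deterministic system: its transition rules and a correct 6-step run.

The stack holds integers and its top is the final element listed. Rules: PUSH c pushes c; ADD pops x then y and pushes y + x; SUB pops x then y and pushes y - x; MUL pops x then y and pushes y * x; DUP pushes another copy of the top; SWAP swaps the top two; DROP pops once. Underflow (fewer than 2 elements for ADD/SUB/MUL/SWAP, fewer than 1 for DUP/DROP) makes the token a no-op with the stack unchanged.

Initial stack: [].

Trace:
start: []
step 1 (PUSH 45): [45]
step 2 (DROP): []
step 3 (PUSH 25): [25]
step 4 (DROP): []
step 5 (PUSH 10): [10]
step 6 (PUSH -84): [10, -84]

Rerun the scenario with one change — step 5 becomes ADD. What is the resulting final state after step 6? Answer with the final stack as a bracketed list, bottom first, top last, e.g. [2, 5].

[-84]

(re-executing from step 5 with the substitution; state before step 5: [])
step 5 (ADD): []
step 6 (PUSH -84): [-84]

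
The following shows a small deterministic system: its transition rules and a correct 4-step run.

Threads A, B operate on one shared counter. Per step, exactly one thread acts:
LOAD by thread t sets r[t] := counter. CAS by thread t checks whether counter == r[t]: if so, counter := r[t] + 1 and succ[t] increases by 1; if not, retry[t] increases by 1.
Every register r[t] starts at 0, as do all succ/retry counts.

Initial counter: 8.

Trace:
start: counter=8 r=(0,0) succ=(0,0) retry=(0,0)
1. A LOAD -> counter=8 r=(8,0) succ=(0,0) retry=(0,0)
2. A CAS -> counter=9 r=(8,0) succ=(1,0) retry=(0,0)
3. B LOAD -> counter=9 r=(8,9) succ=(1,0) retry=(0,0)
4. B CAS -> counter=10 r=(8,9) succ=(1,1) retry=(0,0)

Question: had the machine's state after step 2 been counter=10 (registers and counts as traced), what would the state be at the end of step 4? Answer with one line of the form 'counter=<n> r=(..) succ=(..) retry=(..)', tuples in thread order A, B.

counter=11 r=(8,10) succ=(1,1) retry=(0,0)

state after step 2 := counter=10 r=(8,0) succ=(1,0) retry=(0,0)
3. B LOAD -> counter=10 r=(8,10) succ=(1,0) retry=(0,0)
4. B CAS -> counter=11 r=(8,10) succ=(1,1) retry=(0,0)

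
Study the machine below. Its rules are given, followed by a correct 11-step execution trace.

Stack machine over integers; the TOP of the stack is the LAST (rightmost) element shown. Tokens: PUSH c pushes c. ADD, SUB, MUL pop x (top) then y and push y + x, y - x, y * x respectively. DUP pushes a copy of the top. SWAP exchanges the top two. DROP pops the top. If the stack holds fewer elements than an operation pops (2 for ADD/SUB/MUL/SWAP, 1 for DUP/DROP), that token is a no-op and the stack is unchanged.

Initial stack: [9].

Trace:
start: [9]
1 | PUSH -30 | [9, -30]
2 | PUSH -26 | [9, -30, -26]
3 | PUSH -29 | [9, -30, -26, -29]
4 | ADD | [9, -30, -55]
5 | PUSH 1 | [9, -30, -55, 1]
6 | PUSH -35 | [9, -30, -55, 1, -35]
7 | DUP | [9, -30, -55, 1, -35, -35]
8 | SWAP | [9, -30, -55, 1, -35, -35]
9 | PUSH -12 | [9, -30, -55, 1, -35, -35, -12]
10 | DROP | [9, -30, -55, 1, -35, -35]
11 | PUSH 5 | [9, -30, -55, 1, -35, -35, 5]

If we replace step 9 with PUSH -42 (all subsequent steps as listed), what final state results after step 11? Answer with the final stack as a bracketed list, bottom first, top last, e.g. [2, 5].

(re-executing from step 9 with the substitution; state before step 9: [9, -30, -55, 1, -35, -35])
9 | PUSH -42 | [9, -30, -55, 1, -35, -35, -42]
10 | DROP | [9, -30, -55, 1, -35, -35]
11 | PUSH 5 | [9, -30, -55, 1, -35, -35, 5]

[9, -30, -55, 1, -35, -35, 5]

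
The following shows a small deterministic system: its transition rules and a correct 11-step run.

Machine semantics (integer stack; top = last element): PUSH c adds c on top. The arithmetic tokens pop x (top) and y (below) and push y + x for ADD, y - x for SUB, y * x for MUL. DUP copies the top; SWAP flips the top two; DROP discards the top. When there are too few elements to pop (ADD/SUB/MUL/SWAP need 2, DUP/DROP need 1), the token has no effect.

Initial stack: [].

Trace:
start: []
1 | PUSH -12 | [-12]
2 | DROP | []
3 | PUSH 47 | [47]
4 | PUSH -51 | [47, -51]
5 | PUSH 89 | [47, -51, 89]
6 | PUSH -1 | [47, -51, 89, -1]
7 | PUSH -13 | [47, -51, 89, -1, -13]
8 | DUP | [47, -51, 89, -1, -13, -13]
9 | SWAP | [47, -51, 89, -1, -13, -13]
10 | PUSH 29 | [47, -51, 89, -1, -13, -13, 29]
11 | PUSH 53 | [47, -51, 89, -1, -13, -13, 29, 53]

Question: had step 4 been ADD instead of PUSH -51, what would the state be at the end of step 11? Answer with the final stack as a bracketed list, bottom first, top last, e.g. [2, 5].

[47, 89, -1, -13, -13, 29, 53]

(re-executing from step 4 with the substitution; state before step 4: [47])
4 | ADD | [47]
5 | PUSH 89 | [47, 89]
6 | PUSH -1 | [47, 89, -1]
7 | PUSH -13 | [47, 89, -1, -13]
8 | DUP | [47, 89, -1, -13, -13]
9 | SWAP | [47, 89, -1, -13, -13]
10 | PUSH 29 | [47, 89, -1, -13, -13, 29]
11 | PUSH 53 | [47, 89, -1, -13, -13, 29, 53]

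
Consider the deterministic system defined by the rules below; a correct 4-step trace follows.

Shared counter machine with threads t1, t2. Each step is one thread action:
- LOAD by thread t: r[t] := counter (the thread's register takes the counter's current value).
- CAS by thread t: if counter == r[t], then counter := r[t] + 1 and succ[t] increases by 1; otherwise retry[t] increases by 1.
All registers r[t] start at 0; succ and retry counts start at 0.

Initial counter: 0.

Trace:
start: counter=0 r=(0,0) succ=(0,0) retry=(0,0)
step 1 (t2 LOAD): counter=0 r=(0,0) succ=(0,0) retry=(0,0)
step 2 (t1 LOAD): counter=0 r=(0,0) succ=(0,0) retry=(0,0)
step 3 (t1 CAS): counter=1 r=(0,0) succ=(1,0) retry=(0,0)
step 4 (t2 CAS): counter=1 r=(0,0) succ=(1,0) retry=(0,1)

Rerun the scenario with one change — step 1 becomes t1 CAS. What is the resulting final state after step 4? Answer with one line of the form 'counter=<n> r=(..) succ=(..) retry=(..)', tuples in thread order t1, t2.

(re-executing from step 1 with the substitution; state before step 1: counter=0 r=(0,0) succ=(0,0) retry=(0,0))
step 1 (t1 CAS): counter=1 r=(0,0) succ=(1,0) retry=(0,0)
step 2 (t1 LOAD): counter=1 r=(1,0) succ=(1,0) retry=(0,0)
step 3 (t1 CAS): counter=2 r=(1,0) succ=(2,0) retry=(0,0)
step 4 (t2 CAS): counter=2 r=(1,0) succ=(2,0) retry=(0,1)

counter=2 r=(1,0) succ=(2,0) retry=(0,1)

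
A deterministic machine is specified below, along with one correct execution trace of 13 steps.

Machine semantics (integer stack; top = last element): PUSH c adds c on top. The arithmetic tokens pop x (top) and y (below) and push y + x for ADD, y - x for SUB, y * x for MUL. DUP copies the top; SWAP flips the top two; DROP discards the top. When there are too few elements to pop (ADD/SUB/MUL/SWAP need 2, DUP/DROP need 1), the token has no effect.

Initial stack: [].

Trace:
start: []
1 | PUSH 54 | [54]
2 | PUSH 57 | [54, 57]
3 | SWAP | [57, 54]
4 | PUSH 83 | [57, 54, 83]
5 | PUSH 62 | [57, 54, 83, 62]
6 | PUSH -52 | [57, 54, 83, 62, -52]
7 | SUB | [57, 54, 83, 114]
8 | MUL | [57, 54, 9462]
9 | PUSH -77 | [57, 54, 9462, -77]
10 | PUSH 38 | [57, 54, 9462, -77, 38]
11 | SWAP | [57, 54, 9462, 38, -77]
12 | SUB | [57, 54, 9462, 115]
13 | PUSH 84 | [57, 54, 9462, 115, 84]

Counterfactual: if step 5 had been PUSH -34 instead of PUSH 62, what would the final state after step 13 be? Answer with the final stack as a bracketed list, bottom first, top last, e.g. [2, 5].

[57, 54, 1494, 115, 84]

(re-executing from step 5 with the substitution; state before step 5: [57, 54, 83])
5 | PUSH -34 | [57, 54, 83, -34]
6 | PUSH -52 | [57, 54, 83, -34, -52]
7 | SUB | [57, 54, 83, 18]
8 | MUL | [57, 54, 1494]
9 | PUSH -77 | [57, 54, 1494, -77]
10 | PUSH 38 | [57, 54, 1494, -77, 38]
11 | SWAP | [57, 54, 1494, 38, -77]
12 | SUB | [57, 54, 1494, 115]
13 | PUSH 84 | [57, 54, 1494, 115, 84]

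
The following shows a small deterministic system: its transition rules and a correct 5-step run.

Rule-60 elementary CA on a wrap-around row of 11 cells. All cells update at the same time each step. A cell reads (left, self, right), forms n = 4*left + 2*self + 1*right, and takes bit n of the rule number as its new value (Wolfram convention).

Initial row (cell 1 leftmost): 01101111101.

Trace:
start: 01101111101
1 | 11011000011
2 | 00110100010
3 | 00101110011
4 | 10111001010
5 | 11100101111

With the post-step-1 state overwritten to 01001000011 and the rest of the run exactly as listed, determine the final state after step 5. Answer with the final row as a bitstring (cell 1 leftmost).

state after step 1 := 01001000011
2 | 11101100010
3 | 10011010011
4 | 01010111010
5 | 01111100111

01111100111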